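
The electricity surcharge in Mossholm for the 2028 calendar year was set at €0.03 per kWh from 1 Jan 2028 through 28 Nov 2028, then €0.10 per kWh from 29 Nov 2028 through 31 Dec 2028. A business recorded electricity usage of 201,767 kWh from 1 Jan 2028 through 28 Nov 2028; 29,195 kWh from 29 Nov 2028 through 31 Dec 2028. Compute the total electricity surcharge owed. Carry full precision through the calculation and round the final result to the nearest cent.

€8,972.51

1 Jan – 28 Nov 2028: 201,767 kWh at €0.03/kWh → €6,053.01
29 Nov – 31 Dec 2028: 29,195 kWh at €0.10/kWh → €2,919.50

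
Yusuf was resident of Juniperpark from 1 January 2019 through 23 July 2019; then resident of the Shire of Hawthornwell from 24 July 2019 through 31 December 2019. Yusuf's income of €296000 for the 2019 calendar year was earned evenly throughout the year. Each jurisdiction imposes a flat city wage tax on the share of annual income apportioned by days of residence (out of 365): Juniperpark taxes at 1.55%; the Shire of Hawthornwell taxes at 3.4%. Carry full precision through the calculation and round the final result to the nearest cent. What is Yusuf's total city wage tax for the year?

€7003.44

Juniperpark, 1 January – 23 July 2019: 204 days → €296000 × 1.55% × 204/365 = €2564.2521
The Shire of Hawthornwell, 24 July – 31 December 2019: 161 days → €296000 × 3.4% × 161/365 = €4439.1890
Total = €7003.4411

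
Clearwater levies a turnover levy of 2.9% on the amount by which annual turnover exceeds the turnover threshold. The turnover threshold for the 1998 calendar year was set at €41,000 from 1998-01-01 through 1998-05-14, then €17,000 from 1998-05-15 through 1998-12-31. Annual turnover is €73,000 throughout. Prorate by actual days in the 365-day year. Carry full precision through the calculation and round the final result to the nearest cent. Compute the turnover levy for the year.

1998-01-01 to 1998-05-14: 134 days, exemption €41,000 → (€73,000 − €41,000) × 2.9% × 134/365 = €340.6904
1998-05-15 to 1998-12-31: 231 days, exemption €17,000 → (€73,000 − €17,000) × 2.9% × 231/365 = €1,027.7918
Total = €1,368.4822

€1,368.48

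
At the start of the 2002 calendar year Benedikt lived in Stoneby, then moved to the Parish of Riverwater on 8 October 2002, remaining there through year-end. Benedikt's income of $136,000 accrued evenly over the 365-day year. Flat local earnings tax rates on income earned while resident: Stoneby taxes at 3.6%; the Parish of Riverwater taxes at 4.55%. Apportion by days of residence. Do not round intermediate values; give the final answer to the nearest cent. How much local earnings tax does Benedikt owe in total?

Stoneby, 1 January – 7 October 2002: 280 days → $136,000 × 3.6% × 280/365 = $3,755.8356
The Parish of Riverwater, 8 October – 31 December 2002: 85 days → $136,000 × 4.55% × 85/365 = $1,441.0411
Total = $5,196.8767

$5,196.88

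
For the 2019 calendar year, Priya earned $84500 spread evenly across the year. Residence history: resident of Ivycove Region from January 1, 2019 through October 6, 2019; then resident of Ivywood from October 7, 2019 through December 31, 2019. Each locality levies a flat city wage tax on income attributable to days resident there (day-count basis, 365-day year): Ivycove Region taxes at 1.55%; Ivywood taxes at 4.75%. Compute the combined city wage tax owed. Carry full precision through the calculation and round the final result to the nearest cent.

$1946.86

Ivycove Region, January 1 – October 6, 2019: 279 days → $84500 × 1.55% × 279/365 = $1001.1514
Ivywood, October 7 – December 31, 2019: 86 days → $84500 × 4.75% × 86/365 = $945.7055
Total = $1946.8568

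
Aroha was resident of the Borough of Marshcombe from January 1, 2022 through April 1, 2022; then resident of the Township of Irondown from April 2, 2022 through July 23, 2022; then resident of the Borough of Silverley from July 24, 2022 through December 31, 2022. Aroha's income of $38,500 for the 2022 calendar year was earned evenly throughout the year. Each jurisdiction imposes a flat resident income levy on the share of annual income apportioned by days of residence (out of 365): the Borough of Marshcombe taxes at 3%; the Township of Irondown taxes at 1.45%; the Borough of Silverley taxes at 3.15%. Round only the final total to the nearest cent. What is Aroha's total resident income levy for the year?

$995.73

The Borough of Marshcombe, January 1 – April 1, 2022: 91 days → $38,500 × 3% × 91/365 = $287.9589
The Township of Irondown, April 2 – July 23, 2022: 113 days → $38,500 × 1.45% × 113/365 = $172.8281
The Borough of Silverley, July 24 – December 31, 2022: 161 days → $38,500 × 3.15% × 161/365 = $534.9390
Total = $995.7260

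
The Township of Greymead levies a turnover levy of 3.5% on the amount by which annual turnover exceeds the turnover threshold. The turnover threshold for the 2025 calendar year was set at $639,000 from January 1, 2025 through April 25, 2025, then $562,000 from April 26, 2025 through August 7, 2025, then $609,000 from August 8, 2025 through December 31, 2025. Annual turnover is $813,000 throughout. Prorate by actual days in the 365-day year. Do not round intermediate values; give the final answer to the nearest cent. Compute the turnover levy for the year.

January 1 – April 25, 2025: 115 days, exemption $639,000 → ($813,000 − $639,000) × 3.5% × 115/365 = $1,918.7671
April 26 – August 7, 2025: 104 days, exemption $562,000 → ($813,000 − $562,000) × 3.5% × 104/365 = $2,503.1233
August 8 – December 31, 2025: 146 days, exemption $609,000 → ($813,000 − $609,000) × 3.5% × 146/365 = $2,856.0000
Total = $7,277.8904

$7,277.89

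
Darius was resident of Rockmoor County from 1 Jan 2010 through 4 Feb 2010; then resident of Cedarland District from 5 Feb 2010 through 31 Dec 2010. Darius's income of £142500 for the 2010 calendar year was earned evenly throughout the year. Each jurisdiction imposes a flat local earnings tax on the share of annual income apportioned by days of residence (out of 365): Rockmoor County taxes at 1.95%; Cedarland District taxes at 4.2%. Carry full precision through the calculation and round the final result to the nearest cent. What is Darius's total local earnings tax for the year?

Rockmoor County, 1 Jan – 4 Feb 2010: 35 days → £142500 × 1.95% × 35/365 = £266.4555
Cedarland District, 5 Feb – 31 Dec 2010: 330 days → £142500 × 4.2% × 330/365 = £5411.0959
Total = £5677.5514

£5677.55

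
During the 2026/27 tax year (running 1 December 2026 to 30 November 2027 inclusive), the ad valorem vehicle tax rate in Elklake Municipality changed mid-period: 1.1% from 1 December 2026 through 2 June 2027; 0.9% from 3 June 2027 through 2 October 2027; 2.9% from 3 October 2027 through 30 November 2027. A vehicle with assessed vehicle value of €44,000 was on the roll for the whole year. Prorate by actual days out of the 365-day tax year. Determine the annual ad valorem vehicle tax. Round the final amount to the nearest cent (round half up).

€582.61

1 December 2026 – 2 June 2027: 184 days at 1.1% → €44,000 × 1.1% × 184/365 = €243.9890
3 June – 2 October 2027: 122 days at 0.9% → €44,000 × 0.9% × 122/365 = €132.3616
3 October – 30 November 2027: 59 days at 2.9% → €44,000 × 2.9% × 59/365 = €206.2575
Total = €582.6082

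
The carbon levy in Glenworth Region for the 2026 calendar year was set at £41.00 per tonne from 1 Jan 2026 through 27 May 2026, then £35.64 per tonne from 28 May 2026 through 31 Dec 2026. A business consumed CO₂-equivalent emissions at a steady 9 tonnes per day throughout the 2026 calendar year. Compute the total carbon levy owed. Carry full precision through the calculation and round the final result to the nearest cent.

£124,168.68

1 Jan – 27 May 2026: 147 days × 9 tonnes/day = 1,323 tonnes at £41.00/tonne → £54,243.00
28 May – 31 Dec 2026: 218 days × 9 tonnes/day = 1,962 tonnes at £35.64/tonne → £69,925.68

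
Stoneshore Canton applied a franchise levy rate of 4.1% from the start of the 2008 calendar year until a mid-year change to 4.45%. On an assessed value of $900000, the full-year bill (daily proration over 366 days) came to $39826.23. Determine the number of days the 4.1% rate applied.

26 days

Let d = days at the first rate; then 366 − d days at the second rate.
$900000 × [4.1%·d + 4.45%·(366−d)] / 366 = $39826.23
Solving gives d = 26, so the new rate took effect on 27 January 2008.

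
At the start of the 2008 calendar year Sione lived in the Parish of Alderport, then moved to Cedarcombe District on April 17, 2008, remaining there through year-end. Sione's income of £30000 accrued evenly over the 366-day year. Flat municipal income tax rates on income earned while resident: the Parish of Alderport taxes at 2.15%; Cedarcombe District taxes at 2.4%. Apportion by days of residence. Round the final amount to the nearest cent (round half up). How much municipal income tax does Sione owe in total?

£698.07

The Parish of Alderport, January 1 – April 16, 2008: 107 days → £30000 × 2.15% × 107/366 = £188.5656
Cedarcombe District, April 17 – December 31, 2008: 259 days → £30000 × 2.4% × 259/366 = £509.5082
Total = £698.0738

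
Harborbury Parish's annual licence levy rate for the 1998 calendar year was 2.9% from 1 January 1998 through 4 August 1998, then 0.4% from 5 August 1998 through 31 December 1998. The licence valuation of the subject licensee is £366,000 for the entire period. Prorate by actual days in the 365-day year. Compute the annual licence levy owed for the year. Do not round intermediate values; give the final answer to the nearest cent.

£6,878.79

1 January – 4 August 1998: 216 days at 2.9% → £366,000 × 2.9% × 216/365 = £6,281.1616
5 August – 31 December 1998: 149 days at 0.4% → £366,000 × 0.4% × 149/365 = £597.6329
Total = £6,878.7945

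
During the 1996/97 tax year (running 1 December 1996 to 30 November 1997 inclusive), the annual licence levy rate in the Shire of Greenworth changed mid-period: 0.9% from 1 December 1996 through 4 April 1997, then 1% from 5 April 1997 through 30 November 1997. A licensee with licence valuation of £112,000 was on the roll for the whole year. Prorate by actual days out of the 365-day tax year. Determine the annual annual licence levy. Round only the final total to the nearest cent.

1 December 1996 – 4 April 1997: 125 days at 0.9% → £112,000 × 0.9% × 125/365 = £345.2055
5 April – 30 November 1997: 240 days at 1% → £112,000 × 1% × 240/365 = £736.4384
Total = £1,081.6438

£1,081.64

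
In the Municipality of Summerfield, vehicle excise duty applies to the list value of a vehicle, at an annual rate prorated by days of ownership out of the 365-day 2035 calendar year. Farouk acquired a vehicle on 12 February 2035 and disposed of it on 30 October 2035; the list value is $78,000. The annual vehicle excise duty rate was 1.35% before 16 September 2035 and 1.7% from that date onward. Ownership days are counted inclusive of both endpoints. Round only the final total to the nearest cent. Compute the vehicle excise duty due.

12 February – 15 September 2035: 216 days at 1.35% → $78,000 × 1.35% × 216/365 = $623.1452
16 September – 30 October 2035: 45 days at 1.7% → $78,000 × 1.7% × 45/365 = $163.4795
Total = $786.6247

$786.62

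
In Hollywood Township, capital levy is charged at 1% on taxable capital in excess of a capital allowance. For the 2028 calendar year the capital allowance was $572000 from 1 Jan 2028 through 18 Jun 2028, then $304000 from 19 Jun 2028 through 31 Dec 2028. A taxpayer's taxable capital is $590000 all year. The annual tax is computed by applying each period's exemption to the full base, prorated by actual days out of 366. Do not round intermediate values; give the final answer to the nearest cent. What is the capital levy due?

$1615.19

1 Jan – 18 Jun 2028: 170 days, exemption $572000 → ($590000 − $572000) × 1% × 170/366 = $83.6066
19 Jun – 31 Dec 2028: 196 days, exemption $304000 → ($590000 − $304000) × 1% × 196/366 = $1531.5847
Total = $1615.1913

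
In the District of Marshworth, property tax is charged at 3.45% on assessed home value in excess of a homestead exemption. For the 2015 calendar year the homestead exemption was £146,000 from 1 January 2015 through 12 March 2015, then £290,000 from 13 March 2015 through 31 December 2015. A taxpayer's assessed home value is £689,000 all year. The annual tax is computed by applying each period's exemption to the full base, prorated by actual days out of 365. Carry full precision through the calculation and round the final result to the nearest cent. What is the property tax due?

1 January – 12 March 2015: 71 days, exemption £146,000 → (£689,000 − £146,000) × 3.45% × 71/365 = £3,644.0507
13 March – 31 December 2015: 294 days, exemption £290,000 → (£689,000 − £290,000) × 3.45% × 294/365 = £11,087.8274
Total = £14,731.8781

£14,731.88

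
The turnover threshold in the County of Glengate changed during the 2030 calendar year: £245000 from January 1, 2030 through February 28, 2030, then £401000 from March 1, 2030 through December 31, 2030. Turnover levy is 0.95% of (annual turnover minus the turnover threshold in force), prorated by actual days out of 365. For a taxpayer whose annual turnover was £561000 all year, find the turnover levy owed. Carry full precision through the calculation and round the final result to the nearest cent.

£1759.56

January 1 – February 28, 2030: 59 days, exemption £245000 → (£561000 − £245000) × 0.95% × 59/365 = £485.2548
March 1 – December 31, 2030: 306 days, exemption £401000 → (£561000 − £401000) × 0.95% × 306/365 = £1274.3014
Total = £1759.5562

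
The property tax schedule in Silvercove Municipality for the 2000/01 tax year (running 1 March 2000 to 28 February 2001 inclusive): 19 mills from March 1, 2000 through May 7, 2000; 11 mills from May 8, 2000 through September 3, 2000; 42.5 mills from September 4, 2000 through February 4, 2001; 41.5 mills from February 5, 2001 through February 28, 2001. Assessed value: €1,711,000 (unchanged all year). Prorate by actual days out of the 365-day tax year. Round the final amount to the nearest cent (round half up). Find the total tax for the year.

March 1 – May 7, 2000: 68 days at 19 mills → €1,711,000 × 1.9% × 68/365 = €6,056.4712
May 8 – September 3, 2000: 119 days at 11 mills → €1,711,000 × 1.1% × 119/365 = €6,136.1616
September 4, 2000 – February 4, 2001: 154 days at 42.5 mills → €1,711,000 × 4.25% × 154/365 = €30,680.8082
February 5 – February 28, 2001: 24 days at 41.5 mills → €1,711,000 × 4.15% × 24/365 = €4,668.9205
Total = €47,542.3616

€47,542.36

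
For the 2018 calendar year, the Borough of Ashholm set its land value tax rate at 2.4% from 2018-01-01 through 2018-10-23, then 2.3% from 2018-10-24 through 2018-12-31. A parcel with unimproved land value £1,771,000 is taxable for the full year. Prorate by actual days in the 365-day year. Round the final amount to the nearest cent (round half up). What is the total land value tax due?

2018-01-01 to 2018-10-23: 296 days at 2.4% → £1,771,000 × 2.4% × 296/365 = £34,468.9973
2018-10-24 to 2018-12-31: 69 days at 2.3% → £1,771,000 × 2.3% × 69/365 = £7,700.2110
Total = £42,169.2082

£42,169.21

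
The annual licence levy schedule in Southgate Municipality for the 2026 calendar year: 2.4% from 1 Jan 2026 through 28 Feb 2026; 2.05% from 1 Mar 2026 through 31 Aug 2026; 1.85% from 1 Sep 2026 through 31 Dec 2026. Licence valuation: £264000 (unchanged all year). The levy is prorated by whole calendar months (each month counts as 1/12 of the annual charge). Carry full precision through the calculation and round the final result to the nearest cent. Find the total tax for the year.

£5390.00

1 Jan – 28 Feb 2026: 2 months at 2.4% → £264000 × 2.4% × 2/12 = £1056.0000
1 Mar – 31 Aug 2026: 6 months at 2.05% → £264000 × 2.05% × 6/12 = £2706.0000
1 Sep – 31 Dec 2026: 4 months at 1.85% → £264000 × 1.85% × 4/12 = £1628.0000
Total = £5390.0000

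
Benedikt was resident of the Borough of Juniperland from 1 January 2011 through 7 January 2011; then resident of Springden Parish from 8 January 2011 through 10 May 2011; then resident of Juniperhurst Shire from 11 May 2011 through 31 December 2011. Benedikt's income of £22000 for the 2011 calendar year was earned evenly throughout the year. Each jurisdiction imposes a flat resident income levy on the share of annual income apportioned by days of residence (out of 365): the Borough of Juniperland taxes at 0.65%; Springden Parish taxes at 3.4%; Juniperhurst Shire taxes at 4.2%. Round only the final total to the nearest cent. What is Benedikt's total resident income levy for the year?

The Borough of Juniperland, 1 January – 7 January 2011: 7 days → £22000 × 0.65% × 7/365 = £2.7425
Springden Parish, 8 January – 10 May 2011: 123 days → £22000 × 3.4% × 123/365 = £252.0658
Juniperhurst Shire, 11 May – 31 December 2011: 235 days → £22000 × 4.2% × 235/365 = £594.9041
Total = £849.7123

£849.71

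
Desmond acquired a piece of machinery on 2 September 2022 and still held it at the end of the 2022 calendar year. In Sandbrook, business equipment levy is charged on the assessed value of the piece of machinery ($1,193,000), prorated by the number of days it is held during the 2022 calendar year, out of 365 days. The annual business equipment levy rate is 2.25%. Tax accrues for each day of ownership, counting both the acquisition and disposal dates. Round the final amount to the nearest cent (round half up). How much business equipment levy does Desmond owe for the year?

$8,898.47

Days held (2 September – 31 December 2022): 121 out of 365
Tax = $1,193,000 × 2.25% × 121/365 = $8,898.4726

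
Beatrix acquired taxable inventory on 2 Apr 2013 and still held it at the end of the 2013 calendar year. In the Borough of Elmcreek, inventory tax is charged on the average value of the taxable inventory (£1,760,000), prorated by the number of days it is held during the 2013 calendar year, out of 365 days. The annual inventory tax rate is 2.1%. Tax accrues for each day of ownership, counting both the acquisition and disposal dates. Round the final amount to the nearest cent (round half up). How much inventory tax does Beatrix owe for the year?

£27,745.32

Days held (2 Apr – 31 Dec 2013): 274 out of 365
Tax = £1,760,000 × 2.1% × 274/365 = £27,745.3151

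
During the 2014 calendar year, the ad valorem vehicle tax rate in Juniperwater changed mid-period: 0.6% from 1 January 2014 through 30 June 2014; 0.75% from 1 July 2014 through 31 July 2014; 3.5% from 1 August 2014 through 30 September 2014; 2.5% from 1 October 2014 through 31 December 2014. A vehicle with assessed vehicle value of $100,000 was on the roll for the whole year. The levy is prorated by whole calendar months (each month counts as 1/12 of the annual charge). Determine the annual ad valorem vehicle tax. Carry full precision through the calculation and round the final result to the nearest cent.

$1,570.83

1 January – 30 June 2014: 6 months at 0.6% → $100,000 × 0.6% × 6/12 = $300.0000
1 July – 31 July 2014: 1 month at 0.75% → $100,000 × 0.75% × 1/12 = $62.5000
1 August – 30 September 2014: 2 months at 3.5% → $100,000 × 3.5% × 2/12 = $583.3333
1 October – 31 December 2014: 3 months at 2.5% → $100,000 × 2.5% × 3/12 = $625.0000
Total = $1,570.8333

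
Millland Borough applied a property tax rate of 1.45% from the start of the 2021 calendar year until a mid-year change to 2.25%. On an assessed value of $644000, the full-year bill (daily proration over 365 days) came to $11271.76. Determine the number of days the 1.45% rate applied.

228 days

Let d = days at the first rate; then 365 − d days at the second rate.
$644000 × [1.45%·d + 2.25%·(365−d)] / 365 = $11271.76
Solving gives d = 228, so the new rate took effect on August 17, 2021.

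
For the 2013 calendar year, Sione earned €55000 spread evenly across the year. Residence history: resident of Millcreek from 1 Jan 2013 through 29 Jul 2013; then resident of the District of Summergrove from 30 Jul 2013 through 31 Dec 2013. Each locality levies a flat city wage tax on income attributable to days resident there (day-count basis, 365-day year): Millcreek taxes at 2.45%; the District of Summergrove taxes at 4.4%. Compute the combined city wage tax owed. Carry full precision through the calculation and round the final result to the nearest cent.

€1802.95

Millcreek, 1 Jan – 29 Jul 2013: 210 days → €55000 × 2.45% × 210/365 = €775.2740
The District of Summergrove, 30 Jul – 31 Dec 2013: 155 days → €55000 × 4.4% × 155/365 = €1027.6712
Total = €1802.9452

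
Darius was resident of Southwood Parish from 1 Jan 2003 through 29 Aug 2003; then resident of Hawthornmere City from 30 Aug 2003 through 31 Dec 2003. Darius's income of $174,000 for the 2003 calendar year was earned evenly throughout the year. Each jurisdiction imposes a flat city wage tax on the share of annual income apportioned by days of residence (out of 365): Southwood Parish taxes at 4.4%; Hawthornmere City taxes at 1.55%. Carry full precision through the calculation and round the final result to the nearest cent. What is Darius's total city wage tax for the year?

Southwood Parish, 1 Jan – 29 Aug 2003: 241 days → $174,000 × 4.4% × 241/365 = $5,055.0575
Hawthornmere City, 30 Aug – 31 Dec 2003: 124 days → $174,000 × 1.55% × 124/365 = $916.2411
Total = $5,971.2986

$5,971.30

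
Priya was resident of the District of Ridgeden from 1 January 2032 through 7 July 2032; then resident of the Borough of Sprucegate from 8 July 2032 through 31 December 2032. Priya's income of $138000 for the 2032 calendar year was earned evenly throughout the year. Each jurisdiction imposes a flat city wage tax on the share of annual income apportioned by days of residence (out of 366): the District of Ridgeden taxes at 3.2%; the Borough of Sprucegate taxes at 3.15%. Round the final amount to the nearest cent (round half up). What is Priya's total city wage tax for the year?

The District of Ridgeden, 1 January – 7 July 2032: 189 days → $138000 × 3.2% × 189/366 = $2280.3934
The Borough of Sprucegate, 8 July – 31 December 2032: 177 days → $138000 × 3.15% × 177/366 = $2102.2377
Total = $4382.6311

$4382.63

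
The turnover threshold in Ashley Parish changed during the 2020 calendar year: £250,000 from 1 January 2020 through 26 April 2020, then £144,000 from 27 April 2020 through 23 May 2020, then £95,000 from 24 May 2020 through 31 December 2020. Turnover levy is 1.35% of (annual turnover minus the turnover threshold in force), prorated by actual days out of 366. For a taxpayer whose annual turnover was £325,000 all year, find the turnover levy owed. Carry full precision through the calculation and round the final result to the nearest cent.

£2,387.29

1 January – 26 April 2020: 117 days, exemption £250,000 → (£325,000 − £250,000) × 1.35% × 117/366 = £323.6680
27 April – 23 May 2020: 27 days, exemption £144,000 → (£325,000 − £144,000) × 1.35% × 27/366 = £180.2582
24 May – 31 December 2020: 222 days, exemption £95,000 → (£325,000 − £95,000) × 1.35% × 222/366 = £1,883.3607
Total = £2,387.2869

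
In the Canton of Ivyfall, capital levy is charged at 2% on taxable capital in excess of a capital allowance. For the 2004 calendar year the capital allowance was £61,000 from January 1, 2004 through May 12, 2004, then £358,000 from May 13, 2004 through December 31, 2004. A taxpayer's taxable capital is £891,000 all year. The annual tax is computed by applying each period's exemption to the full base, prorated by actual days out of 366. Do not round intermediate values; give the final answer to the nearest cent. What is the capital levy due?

£12,818.52

January 1 – May 12, 2004: 133 days, exemption £61,000 → (£891,000 − £61,000) × 2% × 133/366 = £6,032.2404
May 13 – December 31, 2004: 233 days, exemption £358,000 → (£891,000 − £358,000) × 2% × 233/366 = £6,786.2842
Total = £12,818.5246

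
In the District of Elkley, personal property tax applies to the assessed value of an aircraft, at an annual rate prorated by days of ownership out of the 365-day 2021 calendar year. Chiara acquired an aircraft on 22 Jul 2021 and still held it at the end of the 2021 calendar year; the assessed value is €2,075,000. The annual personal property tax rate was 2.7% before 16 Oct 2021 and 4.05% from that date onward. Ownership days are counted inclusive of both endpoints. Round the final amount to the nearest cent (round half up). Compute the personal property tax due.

€30,928.87

22 Jul – 15 Oct 2021: 86 days at 2.7% → €2,075,000 × 2.7% × 86/365 = €13,200.4110
16 Oct – 31 Dec 2021: 77 days at 4.05% → €2,075,000 × 4.05% × 77/365 = €17,728.4589
Total = €30,928.8699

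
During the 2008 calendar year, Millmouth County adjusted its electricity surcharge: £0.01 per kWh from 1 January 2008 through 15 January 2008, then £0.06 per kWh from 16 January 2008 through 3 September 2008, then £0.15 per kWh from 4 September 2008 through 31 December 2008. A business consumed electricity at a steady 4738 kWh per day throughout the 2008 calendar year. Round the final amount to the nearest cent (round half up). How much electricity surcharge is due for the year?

1 January – 15 January 2008: 15 days × 4738 kWh/day = 71,070 kWh at £0.01/kWh → £710.70
16 January – 3 September 2008: 232 days × 4738 kWh/day = 1,099,216 kWh at £0.06/kWh → £65,952.96
4 September – 31 December 2008: 119 days × 4738 kWh/day = 563,822 kWh at £0.15/kWh → £84,573.30

£151,236.96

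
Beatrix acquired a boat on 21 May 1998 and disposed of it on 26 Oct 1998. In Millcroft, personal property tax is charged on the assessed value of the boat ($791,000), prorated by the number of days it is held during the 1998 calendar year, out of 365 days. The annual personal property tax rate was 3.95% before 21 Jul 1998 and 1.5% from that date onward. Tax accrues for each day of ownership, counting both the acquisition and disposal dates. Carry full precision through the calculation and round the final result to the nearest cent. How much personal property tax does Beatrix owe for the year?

$8,407.35

21 May – 20 Jul 1998: 61 days at 3.95% → $791,000 × 3.95% × 61/365 = $5,221.6836
21 Jul – 26 Oct 1998: 98 days at 1.5% → $791,000 × 1.5% × 98/365 = $3,185.6712
Total = $8,407.3548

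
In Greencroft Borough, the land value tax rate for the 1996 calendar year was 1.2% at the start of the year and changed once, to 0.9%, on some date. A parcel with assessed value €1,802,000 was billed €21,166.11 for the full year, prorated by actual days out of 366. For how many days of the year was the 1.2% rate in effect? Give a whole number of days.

335 days

Let d = days at the first rate; then 366 − d days at the second rate.
€1,802,000 × [1.2%·d + 0.9%·(366−d)] / 366 = €21,166.11
Solving gives d = 335, so the new rate took effect on 1 Dec 1996.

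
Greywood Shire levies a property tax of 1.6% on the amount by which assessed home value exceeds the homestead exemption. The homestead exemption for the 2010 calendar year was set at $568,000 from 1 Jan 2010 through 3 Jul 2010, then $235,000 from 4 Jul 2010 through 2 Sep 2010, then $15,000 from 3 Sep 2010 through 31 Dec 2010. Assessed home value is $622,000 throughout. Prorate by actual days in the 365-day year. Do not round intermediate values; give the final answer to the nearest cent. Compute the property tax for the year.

$4,663.36

1 Jan – 3 Jul 2010: 184 days, exemption $568,000 → ($622,000 − $568,000) × 1.6% × 184/365 = $435.5507
4 Jul – 2 Sep 2010: 61 days, exemption $235,000 → ($622,000 − $235,000) × 1.6% × 61/365 = $1,034.8274
3 Sep – 31 Dec 2010: 120 days, exemption $15,000 → ($622,000 − $15,000) × 1.6% × 120/365 = $3,192.9863
Total = $4,663.3644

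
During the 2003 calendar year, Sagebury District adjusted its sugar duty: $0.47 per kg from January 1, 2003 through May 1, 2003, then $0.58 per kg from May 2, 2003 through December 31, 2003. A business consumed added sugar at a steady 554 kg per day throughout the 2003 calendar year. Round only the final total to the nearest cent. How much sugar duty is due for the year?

January 1 – May 1, 2003: 121 days × 554 kg/day = 67,034 kg at $0.47/kg → $31505.98
May 2 – December 31, 2003: 244 days × 554 kg/day = 135,176 kg at $0.58/kg → $78402.08

$109908.06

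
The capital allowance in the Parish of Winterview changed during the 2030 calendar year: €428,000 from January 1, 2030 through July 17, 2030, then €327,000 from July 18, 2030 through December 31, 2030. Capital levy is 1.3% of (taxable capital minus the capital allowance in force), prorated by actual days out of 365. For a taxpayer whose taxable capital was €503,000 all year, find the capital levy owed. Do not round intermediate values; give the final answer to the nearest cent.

January 1 – July 17, 2030: 198 days, exemption €428,000 → (€503,000 − €428,000) × 1.3% × 198/365 = €528.9041
July 18 – December 31, 2030: 167 days, exemption €327,000 → (€503,000 − €327,000) × 1.3% × 167/365 = €1,046.8384
Total = €1,575.7425

€1,575.74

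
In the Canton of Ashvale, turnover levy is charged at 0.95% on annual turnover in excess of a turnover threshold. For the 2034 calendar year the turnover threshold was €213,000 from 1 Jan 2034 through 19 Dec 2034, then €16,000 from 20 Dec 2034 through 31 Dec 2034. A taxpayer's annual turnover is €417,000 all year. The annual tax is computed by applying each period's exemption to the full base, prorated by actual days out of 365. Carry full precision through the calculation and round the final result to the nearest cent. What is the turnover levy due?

1 Jan – 19 Dec 2034: 353 days, exemption €213,000 → (€417,000 − €213,000) × 0.95% × 353/365 = €1,874.2849
20 Dec – 31 Dec 2034: 12 days, exemption €16,000 → (€417,000 − €16,000) × 0.95% × 12/365 = €125.2438
Total = €1,999.5288

€1,999.53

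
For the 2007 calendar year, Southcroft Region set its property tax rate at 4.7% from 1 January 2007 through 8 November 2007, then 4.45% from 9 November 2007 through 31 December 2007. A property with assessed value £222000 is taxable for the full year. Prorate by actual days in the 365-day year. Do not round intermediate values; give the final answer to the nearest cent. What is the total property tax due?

1 January – 8 November 2007: 312 days at 4.7% → £222000 × 4.7% × 312/365 = £8918.9260
9 November – 31 December 2007: 53 days at 4.45% → £222000 × 4.45% × 53/365 = £1434.4849
Total = £10353.4110

£10353.41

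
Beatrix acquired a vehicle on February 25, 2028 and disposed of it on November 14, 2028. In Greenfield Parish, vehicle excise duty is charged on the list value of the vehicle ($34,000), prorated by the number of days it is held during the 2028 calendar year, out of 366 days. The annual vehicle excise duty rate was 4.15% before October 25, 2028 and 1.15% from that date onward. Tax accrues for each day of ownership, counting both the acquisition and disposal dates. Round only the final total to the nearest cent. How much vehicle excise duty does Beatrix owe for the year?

February 25 – October 24, 2028: 243 days at 4.15% → $34,000 × 4.15% × 243/366 = $936.8115
October 25 – November 14, 2028: 21 days at 1.15% → $34,000 × 1.15% × 21/366 = $22.4344
Total = $959.2459

$959.25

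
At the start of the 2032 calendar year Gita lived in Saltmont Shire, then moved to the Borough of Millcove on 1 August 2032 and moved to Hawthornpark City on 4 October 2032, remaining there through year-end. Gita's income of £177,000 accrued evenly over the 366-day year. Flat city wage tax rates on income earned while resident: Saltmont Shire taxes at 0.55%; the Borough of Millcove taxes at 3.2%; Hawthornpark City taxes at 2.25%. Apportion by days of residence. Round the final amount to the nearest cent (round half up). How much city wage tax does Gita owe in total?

£2,525.39

Saltmont Shire, 1 January – 31 July 2032: 213 days → £177,000 × 0.55% × 213/366 = £566.5451
The Borough of Millcove, 1 August – 3 October 2032: 64 days → £177,000 × 3.2% × 64/366 = £990.4262
Hawthornpark City, 4 October – 31 December 2032: 89 days → £177,000 × 2.25% × 89/366 = £968.4221
Total = £2,525.3934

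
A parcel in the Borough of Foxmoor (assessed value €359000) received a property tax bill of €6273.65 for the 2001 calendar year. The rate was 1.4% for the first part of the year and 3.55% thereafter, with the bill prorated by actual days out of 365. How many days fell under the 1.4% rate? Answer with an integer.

306 days

Let d = days at the first rate; then 365 − d days at the second rate.
€359000 × [1.4%·d + 3.55%·(365−d)] / 365 = €6273.65
Solving gives d = 306, so the new rate took effect on 3 Nov 2001.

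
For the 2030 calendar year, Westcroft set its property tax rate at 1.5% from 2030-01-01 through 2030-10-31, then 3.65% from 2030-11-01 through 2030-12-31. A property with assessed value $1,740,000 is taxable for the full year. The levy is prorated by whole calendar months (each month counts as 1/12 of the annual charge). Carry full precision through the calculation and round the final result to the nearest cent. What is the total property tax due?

2030-01-01 to 2030-10-31: 10 months at 1.5% → $1,740,000 × 1.5% × 10/12 = $21,750.0000
2030-11-01 to 2030-12-31: 2 months at 3.65% → $1,740,000 × 3.65% × 2/12 = $10,585.0000
Total = $32,335.0000

$32,335.00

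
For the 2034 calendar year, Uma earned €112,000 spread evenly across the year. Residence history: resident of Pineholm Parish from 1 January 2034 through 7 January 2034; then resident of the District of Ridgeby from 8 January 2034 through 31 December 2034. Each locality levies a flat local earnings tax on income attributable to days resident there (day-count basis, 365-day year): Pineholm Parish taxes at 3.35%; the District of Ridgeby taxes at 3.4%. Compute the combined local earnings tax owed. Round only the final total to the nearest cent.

Pineholm Parish, 1 January – 7 January 2034: 7 days → €112,000 × 3.35% × 7/365 = €71.9562
The District of Ridgeby, 8 January – 31 December 2034: 358 days → €112,000 × 3.4% × 358/365 = €3,734.9699
Total = €3,806.9260

€3,806.93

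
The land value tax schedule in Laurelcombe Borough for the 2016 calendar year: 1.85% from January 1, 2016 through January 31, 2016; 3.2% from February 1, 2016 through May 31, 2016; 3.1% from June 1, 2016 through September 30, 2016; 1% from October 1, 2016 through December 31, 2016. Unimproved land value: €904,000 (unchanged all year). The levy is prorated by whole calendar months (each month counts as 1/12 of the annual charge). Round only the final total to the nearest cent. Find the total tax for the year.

January 1 – January 31, 2016: 1 month at 1.85% → €904,000 × 1.85% × 1/12 = €1,393.6667
February 1 – May 31, 2016: 4 months at 3.2% → €904,000 × 3.2% × 4/12 = €9,642.6667
June 1 – September 30, 2016: 4 months at 3.1% → €904,000 × 3.1% × 4/12 = €9,341.3333
October 1 – December 31, 2016: 3 months at 1% → €904,000 × 1% × 3/12 = €2,260.0000
Total = €22,637.6667

€22,637.67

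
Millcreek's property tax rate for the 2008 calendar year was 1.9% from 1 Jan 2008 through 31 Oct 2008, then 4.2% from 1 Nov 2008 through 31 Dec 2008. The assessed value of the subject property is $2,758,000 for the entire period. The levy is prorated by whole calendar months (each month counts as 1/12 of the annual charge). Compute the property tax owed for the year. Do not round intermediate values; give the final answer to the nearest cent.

1 Jan – 31 Oct 2008: 10 months at 1.9% → $2,758,000 × 1.9% × 10/12 = $43,668.3333
1 Nov – 31 Dec 2008: 2 months at 4.2% → $2,758,000 × 4.2% × 2/12 = $19,306.0000
Total = $62,974.3333

$62,974.33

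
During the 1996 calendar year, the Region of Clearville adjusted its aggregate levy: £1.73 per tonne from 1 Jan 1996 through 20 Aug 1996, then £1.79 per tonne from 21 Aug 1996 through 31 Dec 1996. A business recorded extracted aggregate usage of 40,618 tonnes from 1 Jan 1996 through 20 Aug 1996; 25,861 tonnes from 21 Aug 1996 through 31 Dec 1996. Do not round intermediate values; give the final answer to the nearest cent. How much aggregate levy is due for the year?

£116,560.33

1 Jan – 20 Aug 1996: 40,618 tonnes at £1.73/tonne → £70,269.14
21 Aug – 31 Dec 1996: 25,861 tonnes at £1.79/tonne → £46,291.19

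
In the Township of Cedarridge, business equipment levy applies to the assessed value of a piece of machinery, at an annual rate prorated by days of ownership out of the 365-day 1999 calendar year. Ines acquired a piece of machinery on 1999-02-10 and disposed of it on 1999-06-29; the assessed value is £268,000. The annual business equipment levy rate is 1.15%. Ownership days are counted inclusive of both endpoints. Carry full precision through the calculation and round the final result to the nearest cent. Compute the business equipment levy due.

£1,182.14

Days held (1999-02-10 to 1999-06-29): 140 out of 365
Tax = £268,000 × 1.15% × 140/365 = £1,182.1370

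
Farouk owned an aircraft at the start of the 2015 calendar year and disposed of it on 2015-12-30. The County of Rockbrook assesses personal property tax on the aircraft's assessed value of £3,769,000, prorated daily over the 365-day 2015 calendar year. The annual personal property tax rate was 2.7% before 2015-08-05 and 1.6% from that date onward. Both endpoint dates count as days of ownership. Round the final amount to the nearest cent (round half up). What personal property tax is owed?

£84,673.42

2015-01-01 to 2015-08-04: 216 days at 2.7% → £3,769,000 × 2.7% × 216/365 = £60,221.3918
2015-08-05 to 2015-12-30: 148 days at 1.6% → £3,769,000 × 1.6% × 148/365 = £24,452.0329
Total = £84,673.4247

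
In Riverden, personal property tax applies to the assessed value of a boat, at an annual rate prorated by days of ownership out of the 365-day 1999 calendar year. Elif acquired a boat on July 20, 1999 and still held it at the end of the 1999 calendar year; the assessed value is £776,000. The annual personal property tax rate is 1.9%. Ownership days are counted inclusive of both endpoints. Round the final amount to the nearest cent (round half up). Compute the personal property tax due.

£6,665.10

Days held (July 20 – December 31, 1999): 165 out of 365
Tax = £776,000 × 1.9% × 165/365 = £6,665.0959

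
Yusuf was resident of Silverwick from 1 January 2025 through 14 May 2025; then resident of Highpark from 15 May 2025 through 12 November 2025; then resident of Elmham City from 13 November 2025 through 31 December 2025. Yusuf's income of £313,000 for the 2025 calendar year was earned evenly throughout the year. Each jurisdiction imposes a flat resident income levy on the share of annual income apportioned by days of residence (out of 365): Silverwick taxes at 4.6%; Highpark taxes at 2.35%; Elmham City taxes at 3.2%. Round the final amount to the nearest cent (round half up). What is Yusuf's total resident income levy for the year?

£10,298.13

Silverwick, 1 January – 14 May 2025: 134 days → £313,000 × 4.6% × 134/365 = £5,285.8411
Highpark, 15 May – 12 November 2025: 182 days → £313,000 × 2.35% × 182/365 = £3,667.6740
Elmham City, 13 November – 31 December 2025: 49 days → £313,000 × 3.2% × 49/365 = £1,344.6137
Total = £10,298.1288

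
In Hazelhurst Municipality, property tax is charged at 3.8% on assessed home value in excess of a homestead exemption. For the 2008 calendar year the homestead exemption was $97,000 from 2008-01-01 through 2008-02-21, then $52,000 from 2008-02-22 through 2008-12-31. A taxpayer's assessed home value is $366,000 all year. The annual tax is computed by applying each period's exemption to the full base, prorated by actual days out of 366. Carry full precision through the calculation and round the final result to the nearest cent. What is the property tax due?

2008-01-01 to 2008-02-21: 52 days, exemption $97,000 → ($366,000 − $97,000) × 3.8% × 52/366 = $1,452.3060
2008-02-22 to 2008-12-31: 314 days, exemption $52,000 → ($366,000 − $52,000) × 3.8% × 314/366 = $10,236.7432
Total = $11,689.0492

$11,689.05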